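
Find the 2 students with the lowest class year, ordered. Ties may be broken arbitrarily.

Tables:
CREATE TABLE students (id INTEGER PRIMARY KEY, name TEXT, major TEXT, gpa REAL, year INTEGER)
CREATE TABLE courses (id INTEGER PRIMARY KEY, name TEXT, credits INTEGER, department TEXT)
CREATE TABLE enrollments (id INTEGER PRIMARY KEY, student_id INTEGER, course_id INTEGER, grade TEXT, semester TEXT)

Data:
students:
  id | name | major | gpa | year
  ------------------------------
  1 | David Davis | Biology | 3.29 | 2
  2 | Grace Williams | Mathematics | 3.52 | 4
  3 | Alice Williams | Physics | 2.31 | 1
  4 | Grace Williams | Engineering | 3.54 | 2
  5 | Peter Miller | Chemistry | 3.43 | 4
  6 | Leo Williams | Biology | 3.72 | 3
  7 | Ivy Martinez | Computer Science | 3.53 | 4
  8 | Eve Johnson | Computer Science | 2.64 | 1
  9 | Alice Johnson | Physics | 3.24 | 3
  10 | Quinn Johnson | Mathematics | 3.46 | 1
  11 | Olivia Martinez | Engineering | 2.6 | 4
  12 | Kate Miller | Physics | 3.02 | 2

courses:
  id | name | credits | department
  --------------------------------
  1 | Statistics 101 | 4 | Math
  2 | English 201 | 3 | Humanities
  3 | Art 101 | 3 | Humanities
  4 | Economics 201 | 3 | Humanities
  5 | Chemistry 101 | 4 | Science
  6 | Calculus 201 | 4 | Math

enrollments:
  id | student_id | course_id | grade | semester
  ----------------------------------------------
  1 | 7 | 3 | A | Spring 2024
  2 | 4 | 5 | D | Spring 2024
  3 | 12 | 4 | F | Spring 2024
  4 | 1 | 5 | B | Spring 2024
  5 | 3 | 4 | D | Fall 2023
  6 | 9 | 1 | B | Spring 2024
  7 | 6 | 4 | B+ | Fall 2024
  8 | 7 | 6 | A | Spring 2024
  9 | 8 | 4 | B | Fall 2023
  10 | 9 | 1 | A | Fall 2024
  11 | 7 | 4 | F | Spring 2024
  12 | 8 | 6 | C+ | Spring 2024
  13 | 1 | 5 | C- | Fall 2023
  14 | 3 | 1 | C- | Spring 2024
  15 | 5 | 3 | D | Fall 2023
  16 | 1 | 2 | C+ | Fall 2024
SELECT name, year FROM students ORDER BY year ASC LIMIT 2

Execution result:
name | year
Alice Williams | 1
Eve Johnson | 1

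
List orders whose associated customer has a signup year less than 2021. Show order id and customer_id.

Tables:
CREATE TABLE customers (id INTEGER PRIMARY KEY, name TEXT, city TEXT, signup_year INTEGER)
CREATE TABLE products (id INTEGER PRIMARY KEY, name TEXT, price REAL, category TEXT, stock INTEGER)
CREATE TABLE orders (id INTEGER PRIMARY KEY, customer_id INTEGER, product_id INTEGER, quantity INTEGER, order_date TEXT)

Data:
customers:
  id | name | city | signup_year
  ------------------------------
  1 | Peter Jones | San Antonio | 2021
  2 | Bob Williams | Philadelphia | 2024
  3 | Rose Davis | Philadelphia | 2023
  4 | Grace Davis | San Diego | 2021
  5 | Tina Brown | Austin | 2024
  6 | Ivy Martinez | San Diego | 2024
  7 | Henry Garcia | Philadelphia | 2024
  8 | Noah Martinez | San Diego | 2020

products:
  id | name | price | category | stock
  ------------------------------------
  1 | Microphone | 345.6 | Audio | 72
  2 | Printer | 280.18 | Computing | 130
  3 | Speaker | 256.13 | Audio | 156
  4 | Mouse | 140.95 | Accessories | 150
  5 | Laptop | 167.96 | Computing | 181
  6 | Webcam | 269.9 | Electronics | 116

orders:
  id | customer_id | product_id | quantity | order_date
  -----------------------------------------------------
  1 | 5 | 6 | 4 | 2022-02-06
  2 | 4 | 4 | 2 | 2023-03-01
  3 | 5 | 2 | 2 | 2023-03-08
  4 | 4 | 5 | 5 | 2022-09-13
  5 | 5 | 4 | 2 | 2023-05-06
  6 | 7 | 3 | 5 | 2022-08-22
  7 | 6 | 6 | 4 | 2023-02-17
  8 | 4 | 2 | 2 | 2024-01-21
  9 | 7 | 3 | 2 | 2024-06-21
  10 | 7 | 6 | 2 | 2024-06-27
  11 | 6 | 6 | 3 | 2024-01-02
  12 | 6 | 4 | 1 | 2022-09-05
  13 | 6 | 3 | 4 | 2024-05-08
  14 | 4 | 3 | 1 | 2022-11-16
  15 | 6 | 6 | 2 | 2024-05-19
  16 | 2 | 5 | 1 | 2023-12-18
SELECT id, customer_id FROM orders WHERE customer_id IN (SELECT id FROM customers WHERE signup_year < 2021)

Execution result:
(no rows)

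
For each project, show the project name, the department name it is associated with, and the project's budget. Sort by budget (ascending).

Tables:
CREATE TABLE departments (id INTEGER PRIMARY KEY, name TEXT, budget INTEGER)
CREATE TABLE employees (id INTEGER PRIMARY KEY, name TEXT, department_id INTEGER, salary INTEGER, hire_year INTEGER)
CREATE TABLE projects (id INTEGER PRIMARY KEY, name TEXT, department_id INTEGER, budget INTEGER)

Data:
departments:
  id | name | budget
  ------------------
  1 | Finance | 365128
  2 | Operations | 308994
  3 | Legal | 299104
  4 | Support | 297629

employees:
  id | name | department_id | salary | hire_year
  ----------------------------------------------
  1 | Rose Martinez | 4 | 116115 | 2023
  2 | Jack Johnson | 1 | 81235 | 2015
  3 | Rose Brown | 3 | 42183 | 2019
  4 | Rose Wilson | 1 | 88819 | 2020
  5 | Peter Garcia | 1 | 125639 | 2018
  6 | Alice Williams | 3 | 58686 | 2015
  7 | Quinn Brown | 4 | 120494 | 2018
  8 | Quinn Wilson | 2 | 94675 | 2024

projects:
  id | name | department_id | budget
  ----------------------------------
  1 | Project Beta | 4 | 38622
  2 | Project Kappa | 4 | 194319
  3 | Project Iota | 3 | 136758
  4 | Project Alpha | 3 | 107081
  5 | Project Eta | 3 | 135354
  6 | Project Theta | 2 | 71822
SELECT c.name, p.name AS department, c.budget FROM projects c JOIN departments p ON c.department_id = p.id ORDER BY c.budget ASC

Execution result:
name | department | budget
Project Beta | Support | 38622
Project Theta | Operations | 71822
Project Alpha | Legal | 107081
Project Eta | Legal | 135354
Project Iota | Legal | 136758
Project Kappa | Support | 194319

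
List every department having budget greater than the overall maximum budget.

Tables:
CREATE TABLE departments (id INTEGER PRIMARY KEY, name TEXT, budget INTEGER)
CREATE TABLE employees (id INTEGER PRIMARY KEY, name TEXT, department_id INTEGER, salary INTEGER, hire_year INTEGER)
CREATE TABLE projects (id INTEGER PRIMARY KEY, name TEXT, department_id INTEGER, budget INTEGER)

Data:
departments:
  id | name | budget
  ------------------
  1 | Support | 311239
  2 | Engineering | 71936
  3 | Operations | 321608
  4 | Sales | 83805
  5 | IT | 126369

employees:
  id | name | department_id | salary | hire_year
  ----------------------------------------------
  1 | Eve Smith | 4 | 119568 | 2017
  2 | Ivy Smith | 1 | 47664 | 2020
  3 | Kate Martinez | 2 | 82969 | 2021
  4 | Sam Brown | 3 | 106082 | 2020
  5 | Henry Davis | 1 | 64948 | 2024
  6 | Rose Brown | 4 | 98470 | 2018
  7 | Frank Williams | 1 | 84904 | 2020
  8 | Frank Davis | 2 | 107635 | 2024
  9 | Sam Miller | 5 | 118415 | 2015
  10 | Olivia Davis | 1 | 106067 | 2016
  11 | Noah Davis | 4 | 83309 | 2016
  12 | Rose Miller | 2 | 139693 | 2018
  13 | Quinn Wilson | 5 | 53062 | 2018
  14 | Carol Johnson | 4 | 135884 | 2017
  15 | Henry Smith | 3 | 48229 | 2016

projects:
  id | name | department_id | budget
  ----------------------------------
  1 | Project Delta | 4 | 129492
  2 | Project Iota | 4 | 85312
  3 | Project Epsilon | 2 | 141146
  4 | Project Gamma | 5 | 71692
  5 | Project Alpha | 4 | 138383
SELECT name, budget FROM departments WHERE budget > (SELECT MAX(budget) FROM departments)

Execution result:
(no rows)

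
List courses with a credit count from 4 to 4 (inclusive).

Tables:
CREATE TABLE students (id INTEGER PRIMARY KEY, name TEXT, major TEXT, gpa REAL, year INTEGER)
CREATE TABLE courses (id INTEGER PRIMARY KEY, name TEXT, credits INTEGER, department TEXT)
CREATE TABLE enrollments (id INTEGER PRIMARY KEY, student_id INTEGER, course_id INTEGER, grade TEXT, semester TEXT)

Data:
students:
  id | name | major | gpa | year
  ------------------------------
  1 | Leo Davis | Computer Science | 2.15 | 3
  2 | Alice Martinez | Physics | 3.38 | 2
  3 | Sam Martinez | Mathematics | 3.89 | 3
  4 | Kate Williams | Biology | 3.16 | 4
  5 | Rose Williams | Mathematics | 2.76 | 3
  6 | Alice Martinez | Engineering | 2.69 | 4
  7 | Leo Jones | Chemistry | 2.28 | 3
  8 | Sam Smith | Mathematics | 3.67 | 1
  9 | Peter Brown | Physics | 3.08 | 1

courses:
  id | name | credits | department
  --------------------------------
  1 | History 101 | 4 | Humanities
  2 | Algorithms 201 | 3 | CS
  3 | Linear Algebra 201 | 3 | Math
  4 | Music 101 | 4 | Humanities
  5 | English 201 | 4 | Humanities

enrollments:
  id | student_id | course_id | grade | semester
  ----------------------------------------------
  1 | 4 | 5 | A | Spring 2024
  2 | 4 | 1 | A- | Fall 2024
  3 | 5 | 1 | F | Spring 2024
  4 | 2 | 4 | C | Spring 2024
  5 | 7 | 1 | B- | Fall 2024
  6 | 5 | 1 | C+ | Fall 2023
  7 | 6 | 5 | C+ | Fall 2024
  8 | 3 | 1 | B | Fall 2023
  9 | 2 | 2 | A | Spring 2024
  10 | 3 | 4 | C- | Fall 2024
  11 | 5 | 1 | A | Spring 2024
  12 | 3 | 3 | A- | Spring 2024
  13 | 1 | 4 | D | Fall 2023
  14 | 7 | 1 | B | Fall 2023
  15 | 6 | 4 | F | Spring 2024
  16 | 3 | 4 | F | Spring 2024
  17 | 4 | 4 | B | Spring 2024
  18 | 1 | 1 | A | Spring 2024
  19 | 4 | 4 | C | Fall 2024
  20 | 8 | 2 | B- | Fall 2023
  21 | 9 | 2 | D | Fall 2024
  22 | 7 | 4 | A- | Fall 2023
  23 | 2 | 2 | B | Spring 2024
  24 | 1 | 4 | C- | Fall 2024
SELECT name, credits FROM courses WHERE credits BETWEEN 4 AND 4

Execution result:
name | credits
History 101 | 4
Music 101 | 4
English 201 | 4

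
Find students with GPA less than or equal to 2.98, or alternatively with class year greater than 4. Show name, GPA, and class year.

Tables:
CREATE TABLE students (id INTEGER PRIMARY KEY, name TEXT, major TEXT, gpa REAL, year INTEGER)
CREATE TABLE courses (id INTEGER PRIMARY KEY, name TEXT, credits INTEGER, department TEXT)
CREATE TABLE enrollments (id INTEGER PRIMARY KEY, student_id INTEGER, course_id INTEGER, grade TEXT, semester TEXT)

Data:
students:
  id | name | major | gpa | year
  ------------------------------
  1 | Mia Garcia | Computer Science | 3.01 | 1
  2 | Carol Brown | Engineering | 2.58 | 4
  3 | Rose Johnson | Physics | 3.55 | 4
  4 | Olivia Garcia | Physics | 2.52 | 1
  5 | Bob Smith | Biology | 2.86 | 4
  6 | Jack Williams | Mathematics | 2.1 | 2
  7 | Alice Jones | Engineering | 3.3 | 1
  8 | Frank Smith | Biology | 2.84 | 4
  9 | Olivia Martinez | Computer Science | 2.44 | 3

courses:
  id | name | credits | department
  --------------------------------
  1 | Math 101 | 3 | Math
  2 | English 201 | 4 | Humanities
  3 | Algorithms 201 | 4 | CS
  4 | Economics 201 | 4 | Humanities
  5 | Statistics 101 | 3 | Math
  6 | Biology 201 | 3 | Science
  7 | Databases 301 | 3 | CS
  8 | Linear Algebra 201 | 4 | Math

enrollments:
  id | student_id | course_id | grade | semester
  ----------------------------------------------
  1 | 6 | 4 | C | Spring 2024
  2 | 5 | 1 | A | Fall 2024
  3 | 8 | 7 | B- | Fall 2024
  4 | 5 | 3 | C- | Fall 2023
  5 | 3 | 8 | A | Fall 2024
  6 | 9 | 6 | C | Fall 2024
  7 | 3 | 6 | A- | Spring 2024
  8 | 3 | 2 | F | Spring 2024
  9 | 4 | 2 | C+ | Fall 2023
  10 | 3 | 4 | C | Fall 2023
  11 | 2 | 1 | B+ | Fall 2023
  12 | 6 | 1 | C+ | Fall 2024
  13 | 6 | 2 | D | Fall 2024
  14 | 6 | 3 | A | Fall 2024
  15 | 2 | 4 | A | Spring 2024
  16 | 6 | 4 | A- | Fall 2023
SELECT name, gpa, year FROM students WHERE gpa <= 2.98 OR year > 4

Execution result:
name | gpa | year
Carol Brown | 2.58 | 4
Olivia Garcia | 2.52 | 1
Bob Smith | 2.86 | 4
Jack Williams | 2.10 | 2
Frank Smith | 2.84 | 4
Olivia Martinez | 2.44 | 3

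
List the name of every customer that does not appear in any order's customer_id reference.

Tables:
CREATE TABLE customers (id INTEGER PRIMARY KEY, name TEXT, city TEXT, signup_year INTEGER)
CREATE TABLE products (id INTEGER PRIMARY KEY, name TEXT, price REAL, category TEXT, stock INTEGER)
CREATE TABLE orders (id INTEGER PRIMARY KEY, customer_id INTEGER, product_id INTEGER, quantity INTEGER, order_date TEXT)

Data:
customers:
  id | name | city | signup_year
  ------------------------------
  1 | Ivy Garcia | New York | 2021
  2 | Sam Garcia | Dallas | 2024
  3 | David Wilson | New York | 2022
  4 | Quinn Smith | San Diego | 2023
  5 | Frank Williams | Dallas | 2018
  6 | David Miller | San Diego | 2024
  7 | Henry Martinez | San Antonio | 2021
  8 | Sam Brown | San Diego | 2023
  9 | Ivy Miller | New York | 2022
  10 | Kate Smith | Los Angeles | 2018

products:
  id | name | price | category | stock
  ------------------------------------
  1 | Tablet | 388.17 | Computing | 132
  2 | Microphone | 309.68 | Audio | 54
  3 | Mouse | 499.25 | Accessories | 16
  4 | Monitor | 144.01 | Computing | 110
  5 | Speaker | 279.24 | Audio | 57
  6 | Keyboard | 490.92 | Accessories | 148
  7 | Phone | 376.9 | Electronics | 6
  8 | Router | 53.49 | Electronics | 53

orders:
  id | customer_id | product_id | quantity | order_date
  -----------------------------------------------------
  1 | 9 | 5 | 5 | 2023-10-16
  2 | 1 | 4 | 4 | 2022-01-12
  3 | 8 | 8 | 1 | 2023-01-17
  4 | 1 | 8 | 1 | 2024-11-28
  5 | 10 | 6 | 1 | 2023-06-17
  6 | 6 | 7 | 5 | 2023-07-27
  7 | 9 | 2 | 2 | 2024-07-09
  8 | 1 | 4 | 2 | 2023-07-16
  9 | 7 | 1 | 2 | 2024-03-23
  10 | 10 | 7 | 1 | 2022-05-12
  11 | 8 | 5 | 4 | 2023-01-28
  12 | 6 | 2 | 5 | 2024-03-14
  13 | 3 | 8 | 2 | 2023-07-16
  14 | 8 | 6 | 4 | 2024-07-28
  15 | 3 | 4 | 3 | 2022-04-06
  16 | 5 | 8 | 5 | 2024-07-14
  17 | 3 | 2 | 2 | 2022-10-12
SELECT p.name FROM customers p LEFT JOIN orders c ON c.customer_id = p.id WHERE c.id IS NULL

Execution result:
name
Sam Garcia
Quinn Smith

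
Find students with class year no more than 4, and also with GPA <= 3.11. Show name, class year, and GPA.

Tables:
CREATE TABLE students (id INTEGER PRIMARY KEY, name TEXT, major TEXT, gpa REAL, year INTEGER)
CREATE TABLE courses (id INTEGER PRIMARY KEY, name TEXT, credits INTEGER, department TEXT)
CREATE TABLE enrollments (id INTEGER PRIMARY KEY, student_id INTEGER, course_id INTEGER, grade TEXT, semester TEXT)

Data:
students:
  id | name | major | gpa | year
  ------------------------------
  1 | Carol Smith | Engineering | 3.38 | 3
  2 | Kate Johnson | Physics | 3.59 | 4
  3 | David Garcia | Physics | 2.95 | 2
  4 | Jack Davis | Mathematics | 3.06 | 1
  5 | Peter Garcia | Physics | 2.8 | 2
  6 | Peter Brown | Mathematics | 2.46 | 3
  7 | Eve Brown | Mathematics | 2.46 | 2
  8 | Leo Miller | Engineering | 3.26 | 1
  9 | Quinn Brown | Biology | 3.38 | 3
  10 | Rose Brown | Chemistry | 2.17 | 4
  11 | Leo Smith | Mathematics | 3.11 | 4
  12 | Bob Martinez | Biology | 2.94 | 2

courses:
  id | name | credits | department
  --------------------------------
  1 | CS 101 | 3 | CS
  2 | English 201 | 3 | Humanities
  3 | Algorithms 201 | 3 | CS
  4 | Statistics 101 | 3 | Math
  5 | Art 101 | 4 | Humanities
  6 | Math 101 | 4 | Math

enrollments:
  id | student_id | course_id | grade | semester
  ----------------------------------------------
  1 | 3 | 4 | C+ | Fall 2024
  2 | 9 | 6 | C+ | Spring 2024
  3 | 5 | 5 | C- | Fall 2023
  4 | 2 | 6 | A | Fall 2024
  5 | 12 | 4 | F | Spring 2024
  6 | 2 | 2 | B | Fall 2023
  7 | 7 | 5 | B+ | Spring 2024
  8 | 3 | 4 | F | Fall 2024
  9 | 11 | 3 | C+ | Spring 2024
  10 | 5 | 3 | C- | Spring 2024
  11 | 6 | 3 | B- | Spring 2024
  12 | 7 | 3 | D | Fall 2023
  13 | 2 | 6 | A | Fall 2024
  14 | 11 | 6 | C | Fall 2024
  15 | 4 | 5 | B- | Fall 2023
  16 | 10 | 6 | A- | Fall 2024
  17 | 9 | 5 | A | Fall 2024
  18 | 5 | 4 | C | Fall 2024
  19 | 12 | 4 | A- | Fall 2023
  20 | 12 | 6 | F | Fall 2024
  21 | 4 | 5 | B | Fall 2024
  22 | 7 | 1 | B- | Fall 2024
SELECT name, year, gpa FROM students WHERE year <= 4 AND gpa <= 3.11

Execution result:
name | year | gpa
David Garcia | 2 | 2.95
Jack Davis | 1 | 3.06
Peter Garcia | 2 | 2.80
Peter Brown | 3 | 2.46
Eve Brown | 2 | 2.46
Rose Brown | 4 | 2.17
Leo Smith | 4 | 3.11
Bob Martinez | 2 | 2.94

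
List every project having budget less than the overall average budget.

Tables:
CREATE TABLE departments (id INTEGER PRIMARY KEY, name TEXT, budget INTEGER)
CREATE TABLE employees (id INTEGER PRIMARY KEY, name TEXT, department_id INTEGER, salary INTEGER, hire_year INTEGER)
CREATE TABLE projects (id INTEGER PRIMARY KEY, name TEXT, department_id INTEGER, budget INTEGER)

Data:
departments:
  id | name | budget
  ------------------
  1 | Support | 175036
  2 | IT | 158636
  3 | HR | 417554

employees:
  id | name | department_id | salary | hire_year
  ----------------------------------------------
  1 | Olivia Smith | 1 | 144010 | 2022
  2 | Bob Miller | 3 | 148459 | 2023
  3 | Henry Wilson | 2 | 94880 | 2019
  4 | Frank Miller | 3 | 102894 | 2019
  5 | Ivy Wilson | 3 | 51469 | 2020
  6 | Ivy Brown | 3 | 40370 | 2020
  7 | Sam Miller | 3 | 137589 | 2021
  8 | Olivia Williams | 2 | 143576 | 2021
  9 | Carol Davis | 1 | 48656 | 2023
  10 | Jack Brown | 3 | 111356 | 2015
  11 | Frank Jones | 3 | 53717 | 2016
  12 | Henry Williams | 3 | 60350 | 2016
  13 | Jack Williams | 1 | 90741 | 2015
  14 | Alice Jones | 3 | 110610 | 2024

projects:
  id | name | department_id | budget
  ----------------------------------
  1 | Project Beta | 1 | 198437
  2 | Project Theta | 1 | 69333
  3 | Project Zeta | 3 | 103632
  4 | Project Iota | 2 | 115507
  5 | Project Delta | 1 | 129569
SELECT name, budget FROM projects WHERE budget < (SELECT AVG(budget) FROM projects)

Execution result:
name | budget
Project Theta | 69333
Project Zeta | 103632
Project Iota | 115507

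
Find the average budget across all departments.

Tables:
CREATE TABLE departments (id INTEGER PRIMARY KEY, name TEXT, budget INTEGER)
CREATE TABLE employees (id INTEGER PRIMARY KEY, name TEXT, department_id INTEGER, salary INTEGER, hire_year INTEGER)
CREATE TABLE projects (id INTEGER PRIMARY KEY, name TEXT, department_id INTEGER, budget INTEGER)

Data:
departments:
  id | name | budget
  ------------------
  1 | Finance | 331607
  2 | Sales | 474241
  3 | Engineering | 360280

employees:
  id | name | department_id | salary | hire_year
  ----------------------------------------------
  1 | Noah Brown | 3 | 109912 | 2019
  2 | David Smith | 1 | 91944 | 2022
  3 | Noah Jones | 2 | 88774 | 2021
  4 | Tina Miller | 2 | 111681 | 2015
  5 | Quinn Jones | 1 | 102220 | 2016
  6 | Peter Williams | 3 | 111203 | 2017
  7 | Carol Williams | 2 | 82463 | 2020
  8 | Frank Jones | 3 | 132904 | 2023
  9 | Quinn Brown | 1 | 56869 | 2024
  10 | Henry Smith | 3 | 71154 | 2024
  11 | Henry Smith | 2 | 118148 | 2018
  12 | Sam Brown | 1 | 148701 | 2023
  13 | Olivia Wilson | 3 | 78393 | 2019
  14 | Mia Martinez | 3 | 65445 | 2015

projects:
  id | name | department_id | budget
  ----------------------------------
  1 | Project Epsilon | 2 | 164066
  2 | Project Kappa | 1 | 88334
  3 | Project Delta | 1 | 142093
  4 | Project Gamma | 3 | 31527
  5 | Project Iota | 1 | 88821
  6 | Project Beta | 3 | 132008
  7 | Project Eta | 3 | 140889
SELECT AVG(budget) FROM departments

Execution result:
388709.33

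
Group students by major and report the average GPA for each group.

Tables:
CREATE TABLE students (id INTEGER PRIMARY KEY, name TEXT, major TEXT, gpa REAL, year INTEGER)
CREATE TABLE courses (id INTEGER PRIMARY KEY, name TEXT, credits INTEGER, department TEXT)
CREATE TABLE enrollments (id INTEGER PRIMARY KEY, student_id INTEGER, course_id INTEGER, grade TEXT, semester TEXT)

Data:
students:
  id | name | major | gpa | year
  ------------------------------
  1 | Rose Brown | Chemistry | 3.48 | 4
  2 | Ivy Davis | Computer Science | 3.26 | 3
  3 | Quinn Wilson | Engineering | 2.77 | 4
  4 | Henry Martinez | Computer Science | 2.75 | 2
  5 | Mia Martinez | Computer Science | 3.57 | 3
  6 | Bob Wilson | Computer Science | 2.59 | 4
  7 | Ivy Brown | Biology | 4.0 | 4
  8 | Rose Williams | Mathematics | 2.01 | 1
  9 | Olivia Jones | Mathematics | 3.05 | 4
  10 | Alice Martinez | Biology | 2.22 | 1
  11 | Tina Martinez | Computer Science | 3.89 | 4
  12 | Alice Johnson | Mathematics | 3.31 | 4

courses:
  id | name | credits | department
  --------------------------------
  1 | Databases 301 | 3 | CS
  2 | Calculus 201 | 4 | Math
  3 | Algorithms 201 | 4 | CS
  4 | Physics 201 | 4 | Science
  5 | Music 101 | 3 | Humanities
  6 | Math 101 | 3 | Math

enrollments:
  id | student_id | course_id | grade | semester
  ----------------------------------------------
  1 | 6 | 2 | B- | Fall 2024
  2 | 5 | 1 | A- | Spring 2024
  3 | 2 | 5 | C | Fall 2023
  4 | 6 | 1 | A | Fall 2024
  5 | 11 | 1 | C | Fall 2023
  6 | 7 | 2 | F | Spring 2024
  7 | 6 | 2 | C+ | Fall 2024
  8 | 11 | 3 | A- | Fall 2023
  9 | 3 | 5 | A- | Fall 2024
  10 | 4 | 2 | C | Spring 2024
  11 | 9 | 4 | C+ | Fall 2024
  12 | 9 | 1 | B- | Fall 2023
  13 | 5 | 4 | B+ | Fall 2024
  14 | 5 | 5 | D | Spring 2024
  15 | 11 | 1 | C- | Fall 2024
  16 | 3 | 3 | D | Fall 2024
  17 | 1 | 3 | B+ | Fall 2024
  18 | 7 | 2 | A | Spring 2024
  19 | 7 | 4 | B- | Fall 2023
SELECT major, AVG(gpa) AS avg_gpa FROM students GROUP BY major

Execution result:
major | avg_gpa
Biology | 3.11
Chemistry | 3.48
Computer Science | 3.21
Engineering | 2.77
Mathematics | 2.79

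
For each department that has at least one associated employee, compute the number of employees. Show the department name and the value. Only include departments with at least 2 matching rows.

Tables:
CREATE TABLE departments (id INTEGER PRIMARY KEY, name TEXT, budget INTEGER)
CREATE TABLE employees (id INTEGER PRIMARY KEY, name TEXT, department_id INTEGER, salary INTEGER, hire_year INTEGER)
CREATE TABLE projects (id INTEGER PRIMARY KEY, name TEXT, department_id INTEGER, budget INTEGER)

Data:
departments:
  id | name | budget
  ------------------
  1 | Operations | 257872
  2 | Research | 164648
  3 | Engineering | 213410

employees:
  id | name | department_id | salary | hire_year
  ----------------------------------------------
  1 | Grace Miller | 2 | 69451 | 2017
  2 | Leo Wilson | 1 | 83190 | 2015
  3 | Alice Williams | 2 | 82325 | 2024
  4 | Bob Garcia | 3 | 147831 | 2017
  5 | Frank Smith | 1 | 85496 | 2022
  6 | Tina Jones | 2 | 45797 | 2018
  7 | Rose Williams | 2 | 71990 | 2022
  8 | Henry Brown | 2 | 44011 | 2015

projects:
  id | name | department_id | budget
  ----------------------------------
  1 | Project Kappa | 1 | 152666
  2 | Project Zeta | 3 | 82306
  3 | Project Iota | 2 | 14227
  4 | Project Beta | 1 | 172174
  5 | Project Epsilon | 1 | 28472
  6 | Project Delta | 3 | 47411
SELECT p.name, COUNT(*) AS n FROM employees c JOIN departments p ON c.department_id = p.id GROUP BY p.id, p.name HAVING COUNT(*) >= 2

Execution result:
name | n
Operations | 2
Research | 5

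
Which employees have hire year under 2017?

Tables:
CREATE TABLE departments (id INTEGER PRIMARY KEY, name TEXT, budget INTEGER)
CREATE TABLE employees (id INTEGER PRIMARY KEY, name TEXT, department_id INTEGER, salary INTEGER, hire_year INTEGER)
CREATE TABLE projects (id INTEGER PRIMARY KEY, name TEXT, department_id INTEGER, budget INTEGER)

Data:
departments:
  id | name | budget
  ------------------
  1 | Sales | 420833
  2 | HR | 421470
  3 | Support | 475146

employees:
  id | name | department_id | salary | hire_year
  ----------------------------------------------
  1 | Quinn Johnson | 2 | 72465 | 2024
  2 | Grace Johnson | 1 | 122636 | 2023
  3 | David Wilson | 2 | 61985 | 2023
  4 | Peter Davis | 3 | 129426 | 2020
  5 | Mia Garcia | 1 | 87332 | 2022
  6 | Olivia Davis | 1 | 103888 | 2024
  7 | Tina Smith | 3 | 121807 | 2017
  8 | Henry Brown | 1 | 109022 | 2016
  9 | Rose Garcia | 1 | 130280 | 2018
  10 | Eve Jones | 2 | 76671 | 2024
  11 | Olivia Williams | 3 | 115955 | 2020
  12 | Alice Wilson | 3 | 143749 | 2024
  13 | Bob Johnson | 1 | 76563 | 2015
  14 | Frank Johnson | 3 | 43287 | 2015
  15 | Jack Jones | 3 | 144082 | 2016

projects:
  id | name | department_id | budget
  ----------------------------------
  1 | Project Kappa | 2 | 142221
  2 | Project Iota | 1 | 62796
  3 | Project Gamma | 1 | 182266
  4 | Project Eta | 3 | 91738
SELECT name, hire_year FROM employees WHERE hire_year < 2017

Execution result:
name | hire_year
Henry Brown | 2016
Bob Johnson | 2015
Frank Johnson | 2015
Jack Jones | 2016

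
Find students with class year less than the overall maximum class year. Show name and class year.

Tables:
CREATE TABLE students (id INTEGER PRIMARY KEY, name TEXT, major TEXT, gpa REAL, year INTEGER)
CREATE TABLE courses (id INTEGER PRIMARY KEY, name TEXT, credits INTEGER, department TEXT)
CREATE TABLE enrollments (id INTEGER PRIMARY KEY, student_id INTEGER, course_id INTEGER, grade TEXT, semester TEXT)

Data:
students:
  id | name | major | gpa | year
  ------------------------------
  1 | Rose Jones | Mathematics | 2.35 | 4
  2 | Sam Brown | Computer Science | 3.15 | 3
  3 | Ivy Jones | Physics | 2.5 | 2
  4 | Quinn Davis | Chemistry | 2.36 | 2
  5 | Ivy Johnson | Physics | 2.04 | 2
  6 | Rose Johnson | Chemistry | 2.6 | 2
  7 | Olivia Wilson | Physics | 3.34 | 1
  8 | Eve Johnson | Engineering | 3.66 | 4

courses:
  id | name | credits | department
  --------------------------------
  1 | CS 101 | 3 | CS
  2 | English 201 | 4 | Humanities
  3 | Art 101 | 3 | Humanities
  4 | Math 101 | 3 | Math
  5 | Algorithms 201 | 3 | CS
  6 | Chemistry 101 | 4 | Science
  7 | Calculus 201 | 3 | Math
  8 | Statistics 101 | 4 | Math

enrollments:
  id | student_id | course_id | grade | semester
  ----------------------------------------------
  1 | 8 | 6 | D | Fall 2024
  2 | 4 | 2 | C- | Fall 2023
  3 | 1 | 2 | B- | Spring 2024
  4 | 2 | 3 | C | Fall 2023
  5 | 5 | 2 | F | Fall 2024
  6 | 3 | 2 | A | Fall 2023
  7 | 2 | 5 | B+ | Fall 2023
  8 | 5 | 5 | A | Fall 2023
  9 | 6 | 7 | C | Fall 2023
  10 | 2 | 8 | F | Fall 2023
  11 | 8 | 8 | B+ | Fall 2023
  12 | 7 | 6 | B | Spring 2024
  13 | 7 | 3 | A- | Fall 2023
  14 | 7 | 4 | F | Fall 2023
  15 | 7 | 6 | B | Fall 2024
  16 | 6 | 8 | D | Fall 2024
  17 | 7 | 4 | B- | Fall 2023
SELECT name, year FROM students WHERE year < (SELECT MAX(year) FROM students)

Execution result:
name | year
Sam Brown | 3
Ivy Jones | 2
Quinn Davis | 2
Ivy Johnson | 2
Rose Johnson | 2
Olivia Wilson | 1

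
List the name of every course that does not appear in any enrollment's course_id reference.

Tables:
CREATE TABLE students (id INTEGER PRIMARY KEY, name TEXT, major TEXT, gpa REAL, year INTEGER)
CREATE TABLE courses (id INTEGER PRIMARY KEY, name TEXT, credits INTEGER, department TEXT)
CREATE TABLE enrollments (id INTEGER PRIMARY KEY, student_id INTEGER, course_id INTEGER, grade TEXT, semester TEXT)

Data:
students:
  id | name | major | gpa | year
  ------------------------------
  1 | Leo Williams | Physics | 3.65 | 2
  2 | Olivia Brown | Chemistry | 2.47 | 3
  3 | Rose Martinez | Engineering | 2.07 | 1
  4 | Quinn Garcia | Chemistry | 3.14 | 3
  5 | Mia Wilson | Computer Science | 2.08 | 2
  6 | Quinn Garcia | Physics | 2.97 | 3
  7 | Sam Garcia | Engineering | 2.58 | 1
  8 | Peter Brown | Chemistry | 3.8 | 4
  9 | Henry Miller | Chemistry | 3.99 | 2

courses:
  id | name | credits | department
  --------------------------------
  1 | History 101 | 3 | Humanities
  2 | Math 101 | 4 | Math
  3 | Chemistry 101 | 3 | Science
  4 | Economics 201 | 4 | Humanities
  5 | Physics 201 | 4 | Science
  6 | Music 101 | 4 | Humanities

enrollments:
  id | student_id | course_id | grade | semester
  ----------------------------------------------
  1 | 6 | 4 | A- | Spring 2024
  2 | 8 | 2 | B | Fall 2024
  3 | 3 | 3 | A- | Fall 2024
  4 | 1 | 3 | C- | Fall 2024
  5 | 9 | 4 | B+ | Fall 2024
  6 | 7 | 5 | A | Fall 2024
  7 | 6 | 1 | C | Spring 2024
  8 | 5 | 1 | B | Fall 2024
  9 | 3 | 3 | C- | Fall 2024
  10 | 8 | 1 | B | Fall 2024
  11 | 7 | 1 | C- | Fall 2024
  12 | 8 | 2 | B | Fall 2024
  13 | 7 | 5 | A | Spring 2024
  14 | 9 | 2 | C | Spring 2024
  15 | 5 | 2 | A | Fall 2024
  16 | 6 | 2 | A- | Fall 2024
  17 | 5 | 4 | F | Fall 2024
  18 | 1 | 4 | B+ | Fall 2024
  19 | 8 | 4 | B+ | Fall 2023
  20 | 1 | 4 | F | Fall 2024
SELECT p.name FROM courses p LEFT JOIN enrollments c ON c.course_id = p.id WHERE c.id IS NULL

Execution result:
Music 101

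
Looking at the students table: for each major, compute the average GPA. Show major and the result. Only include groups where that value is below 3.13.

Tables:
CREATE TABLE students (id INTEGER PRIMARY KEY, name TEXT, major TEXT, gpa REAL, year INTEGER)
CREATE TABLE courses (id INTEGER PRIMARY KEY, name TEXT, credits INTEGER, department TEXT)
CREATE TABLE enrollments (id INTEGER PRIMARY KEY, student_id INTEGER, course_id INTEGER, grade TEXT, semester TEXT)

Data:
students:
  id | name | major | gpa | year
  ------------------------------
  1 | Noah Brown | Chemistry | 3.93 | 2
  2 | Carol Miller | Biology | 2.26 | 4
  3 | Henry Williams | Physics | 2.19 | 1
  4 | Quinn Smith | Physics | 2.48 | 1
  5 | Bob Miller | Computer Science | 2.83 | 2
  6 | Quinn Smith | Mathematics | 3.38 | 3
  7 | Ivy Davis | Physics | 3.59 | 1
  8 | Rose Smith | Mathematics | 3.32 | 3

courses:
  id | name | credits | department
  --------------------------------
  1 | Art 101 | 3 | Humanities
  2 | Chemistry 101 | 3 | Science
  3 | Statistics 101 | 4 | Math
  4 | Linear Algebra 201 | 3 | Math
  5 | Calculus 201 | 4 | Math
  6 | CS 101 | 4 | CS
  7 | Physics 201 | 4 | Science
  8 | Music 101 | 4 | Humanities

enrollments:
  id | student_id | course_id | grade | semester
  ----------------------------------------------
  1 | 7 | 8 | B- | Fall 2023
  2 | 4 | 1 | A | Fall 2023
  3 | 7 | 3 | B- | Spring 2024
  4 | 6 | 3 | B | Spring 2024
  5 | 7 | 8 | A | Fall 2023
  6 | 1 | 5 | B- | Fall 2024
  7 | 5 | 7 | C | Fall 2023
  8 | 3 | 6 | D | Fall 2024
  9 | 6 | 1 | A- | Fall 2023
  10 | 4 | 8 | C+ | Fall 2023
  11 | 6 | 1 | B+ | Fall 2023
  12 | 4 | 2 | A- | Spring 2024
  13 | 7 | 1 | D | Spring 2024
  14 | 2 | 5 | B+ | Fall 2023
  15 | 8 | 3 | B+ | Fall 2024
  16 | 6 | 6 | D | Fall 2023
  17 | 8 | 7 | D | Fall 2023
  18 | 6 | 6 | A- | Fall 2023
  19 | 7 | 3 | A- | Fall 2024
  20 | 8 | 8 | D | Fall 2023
SELECT major, AVG(gpa) AS avg_gpa FROM students GROUP BY major HAVING AVG(gpa) < 3.13

Execution result:
major | avg_gpa
Biology | 2.26
Computer Science | 2.83
Physics | 2.75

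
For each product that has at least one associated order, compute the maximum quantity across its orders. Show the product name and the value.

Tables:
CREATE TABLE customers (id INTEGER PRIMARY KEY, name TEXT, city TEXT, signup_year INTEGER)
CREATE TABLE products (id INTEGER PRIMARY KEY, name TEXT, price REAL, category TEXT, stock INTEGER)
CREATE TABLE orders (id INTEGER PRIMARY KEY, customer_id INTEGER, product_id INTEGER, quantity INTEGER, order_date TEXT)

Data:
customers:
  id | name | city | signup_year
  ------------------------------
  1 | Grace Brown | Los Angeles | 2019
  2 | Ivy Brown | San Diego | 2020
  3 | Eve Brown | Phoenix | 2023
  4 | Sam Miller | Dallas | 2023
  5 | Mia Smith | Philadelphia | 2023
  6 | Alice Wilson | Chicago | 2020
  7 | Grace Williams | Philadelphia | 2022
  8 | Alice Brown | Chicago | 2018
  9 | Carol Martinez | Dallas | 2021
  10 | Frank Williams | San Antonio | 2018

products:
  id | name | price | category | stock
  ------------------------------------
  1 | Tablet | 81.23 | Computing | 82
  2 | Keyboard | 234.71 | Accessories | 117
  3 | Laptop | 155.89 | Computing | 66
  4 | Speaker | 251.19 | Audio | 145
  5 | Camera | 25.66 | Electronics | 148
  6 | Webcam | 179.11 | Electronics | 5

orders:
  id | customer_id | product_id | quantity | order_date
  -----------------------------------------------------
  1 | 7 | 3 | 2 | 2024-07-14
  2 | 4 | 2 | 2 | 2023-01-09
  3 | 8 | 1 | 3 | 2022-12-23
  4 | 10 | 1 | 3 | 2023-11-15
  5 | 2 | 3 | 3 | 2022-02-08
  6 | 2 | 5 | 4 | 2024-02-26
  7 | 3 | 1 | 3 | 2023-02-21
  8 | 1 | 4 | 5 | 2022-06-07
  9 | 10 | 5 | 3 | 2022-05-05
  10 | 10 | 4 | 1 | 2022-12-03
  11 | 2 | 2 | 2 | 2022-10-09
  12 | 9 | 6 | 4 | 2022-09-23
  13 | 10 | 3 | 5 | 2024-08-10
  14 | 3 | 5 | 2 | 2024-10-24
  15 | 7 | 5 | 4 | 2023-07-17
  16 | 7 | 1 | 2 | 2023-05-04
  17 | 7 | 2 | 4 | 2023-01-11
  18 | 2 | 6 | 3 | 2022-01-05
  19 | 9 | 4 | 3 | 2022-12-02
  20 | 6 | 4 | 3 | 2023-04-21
SELECT p.name, MAX(c.quantity) AS max_quantity FROM orders c JOIN products p ON c.product_id = p.id GROUP BY p.id, p.name

Execution result:
name | max_quantity
Tablet | 3
Keyboard | 4
Laptop | 5
Speaker | 5
Camera | 4
Webcam | 4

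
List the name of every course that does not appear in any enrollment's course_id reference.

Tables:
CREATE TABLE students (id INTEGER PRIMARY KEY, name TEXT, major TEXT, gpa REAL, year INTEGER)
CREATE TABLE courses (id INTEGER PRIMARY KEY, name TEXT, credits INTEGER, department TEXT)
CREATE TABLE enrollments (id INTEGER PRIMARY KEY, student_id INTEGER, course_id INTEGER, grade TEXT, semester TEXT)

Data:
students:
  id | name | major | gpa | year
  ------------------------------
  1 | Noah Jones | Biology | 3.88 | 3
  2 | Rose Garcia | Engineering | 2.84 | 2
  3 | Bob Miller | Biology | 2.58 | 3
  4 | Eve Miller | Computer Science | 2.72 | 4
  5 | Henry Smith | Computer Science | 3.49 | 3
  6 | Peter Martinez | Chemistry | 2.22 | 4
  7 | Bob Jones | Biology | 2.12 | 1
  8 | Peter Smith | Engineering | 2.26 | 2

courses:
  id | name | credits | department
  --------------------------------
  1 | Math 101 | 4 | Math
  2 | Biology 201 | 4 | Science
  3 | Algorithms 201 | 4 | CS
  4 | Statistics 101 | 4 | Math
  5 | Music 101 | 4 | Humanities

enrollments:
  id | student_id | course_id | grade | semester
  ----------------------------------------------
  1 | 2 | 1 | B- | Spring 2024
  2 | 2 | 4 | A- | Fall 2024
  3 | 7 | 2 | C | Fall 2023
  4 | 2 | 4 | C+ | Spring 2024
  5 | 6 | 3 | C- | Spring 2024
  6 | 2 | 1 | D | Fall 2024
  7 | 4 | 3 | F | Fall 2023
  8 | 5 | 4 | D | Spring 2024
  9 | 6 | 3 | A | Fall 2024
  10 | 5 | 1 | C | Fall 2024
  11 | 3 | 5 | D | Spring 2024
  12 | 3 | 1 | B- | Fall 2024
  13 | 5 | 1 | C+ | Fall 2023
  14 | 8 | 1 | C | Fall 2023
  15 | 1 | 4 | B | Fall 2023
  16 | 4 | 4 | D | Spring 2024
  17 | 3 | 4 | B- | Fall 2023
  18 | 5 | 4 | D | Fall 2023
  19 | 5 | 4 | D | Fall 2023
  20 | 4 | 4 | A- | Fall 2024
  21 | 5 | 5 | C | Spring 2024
SELECT p.name FROM courses p LEFT JOIN enrollments c ON c.course_id = p.id WHERE c.id IS NULL

Execution result:
(no rows)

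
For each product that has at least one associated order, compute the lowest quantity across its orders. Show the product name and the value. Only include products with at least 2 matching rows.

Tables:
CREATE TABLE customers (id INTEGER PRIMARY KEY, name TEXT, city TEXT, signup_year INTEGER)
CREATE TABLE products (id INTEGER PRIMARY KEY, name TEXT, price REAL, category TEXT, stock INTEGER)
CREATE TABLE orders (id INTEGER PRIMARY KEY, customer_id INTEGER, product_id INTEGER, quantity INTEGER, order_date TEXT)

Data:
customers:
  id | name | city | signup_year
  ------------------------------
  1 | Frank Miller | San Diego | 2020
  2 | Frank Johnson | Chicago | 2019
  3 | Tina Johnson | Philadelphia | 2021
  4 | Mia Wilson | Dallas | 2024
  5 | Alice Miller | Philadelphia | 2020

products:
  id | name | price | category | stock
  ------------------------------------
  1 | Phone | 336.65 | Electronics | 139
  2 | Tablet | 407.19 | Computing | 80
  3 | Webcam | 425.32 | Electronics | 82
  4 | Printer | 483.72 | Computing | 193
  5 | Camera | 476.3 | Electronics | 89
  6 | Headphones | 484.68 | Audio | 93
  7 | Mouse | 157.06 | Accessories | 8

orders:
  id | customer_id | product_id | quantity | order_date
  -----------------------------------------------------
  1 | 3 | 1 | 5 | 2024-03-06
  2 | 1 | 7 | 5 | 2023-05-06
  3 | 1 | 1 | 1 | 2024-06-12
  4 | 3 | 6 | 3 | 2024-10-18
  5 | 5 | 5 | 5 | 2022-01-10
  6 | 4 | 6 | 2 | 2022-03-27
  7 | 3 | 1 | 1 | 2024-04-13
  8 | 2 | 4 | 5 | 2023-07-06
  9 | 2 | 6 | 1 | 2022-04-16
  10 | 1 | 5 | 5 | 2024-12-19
SELECT p.name, MIN(c.quantity) AS min_quantity FROM orders c JOIN products p ON c.product_id = p.id GROUP BY p.id, p.name HAVING COUNT(*) >= 2

Execution result:
name | min_quantity
Phone | 1
Camera | 5
Headphones | 1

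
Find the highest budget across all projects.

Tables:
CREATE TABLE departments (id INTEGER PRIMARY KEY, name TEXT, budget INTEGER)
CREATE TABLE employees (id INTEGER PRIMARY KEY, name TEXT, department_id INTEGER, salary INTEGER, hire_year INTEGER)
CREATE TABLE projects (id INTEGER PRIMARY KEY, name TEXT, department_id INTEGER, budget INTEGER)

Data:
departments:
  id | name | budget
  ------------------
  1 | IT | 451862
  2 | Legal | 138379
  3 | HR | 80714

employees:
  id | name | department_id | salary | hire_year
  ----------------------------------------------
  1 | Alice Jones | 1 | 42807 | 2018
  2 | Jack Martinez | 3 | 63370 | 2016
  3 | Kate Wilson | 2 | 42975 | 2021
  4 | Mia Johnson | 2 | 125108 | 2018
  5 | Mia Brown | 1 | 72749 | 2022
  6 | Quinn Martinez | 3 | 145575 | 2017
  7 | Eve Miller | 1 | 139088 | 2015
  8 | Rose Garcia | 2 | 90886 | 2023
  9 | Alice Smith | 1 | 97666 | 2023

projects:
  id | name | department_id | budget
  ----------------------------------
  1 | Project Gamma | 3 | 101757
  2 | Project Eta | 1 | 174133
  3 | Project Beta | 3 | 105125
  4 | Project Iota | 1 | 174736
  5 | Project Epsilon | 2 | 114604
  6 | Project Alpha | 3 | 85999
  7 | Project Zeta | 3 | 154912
SELECT MAX(budget) FROM projects

Execution result:
174736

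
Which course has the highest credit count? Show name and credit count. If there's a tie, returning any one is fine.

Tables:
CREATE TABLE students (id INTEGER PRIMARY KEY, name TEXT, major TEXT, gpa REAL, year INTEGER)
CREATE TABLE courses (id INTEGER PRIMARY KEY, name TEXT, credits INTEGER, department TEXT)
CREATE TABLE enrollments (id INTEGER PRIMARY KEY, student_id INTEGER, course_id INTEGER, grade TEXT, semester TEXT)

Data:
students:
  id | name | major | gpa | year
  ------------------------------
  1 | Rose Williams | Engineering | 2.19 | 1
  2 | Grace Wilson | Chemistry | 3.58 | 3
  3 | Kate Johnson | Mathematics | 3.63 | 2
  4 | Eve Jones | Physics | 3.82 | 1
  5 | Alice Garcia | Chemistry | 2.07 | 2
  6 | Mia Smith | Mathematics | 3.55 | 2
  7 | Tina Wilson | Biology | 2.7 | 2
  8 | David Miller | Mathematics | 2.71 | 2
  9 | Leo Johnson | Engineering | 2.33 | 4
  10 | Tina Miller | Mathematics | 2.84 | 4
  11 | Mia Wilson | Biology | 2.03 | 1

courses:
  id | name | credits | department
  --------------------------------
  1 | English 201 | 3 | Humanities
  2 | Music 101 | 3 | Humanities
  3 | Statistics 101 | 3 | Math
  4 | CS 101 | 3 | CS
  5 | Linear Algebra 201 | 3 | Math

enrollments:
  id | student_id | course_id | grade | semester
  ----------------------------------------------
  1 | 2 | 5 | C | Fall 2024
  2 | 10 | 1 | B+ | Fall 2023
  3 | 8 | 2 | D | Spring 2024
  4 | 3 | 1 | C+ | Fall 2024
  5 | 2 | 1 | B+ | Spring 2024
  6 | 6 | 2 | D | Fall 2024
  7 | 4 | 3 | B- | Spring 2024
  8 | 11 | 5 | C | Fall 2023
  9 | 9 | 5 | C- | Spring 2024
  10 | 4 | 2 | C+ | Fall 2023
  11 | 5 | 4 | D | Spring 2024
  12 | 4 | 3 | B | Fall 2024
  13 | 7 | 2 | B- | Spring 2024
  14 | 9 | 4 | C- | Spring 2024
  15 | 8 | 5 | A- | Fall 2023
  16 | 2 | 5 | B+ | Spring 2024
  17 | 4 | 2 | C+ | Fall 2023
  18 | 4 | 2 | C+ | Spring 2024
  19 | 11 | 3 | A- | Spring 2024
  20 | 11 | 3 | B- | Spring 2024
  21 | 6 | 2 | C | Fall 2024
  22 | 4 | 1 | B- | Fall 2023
SELECT name, credits FROM courses ORDER BY credits DESC LIMIT 1

Execution result:
name | credits
English 201 | 3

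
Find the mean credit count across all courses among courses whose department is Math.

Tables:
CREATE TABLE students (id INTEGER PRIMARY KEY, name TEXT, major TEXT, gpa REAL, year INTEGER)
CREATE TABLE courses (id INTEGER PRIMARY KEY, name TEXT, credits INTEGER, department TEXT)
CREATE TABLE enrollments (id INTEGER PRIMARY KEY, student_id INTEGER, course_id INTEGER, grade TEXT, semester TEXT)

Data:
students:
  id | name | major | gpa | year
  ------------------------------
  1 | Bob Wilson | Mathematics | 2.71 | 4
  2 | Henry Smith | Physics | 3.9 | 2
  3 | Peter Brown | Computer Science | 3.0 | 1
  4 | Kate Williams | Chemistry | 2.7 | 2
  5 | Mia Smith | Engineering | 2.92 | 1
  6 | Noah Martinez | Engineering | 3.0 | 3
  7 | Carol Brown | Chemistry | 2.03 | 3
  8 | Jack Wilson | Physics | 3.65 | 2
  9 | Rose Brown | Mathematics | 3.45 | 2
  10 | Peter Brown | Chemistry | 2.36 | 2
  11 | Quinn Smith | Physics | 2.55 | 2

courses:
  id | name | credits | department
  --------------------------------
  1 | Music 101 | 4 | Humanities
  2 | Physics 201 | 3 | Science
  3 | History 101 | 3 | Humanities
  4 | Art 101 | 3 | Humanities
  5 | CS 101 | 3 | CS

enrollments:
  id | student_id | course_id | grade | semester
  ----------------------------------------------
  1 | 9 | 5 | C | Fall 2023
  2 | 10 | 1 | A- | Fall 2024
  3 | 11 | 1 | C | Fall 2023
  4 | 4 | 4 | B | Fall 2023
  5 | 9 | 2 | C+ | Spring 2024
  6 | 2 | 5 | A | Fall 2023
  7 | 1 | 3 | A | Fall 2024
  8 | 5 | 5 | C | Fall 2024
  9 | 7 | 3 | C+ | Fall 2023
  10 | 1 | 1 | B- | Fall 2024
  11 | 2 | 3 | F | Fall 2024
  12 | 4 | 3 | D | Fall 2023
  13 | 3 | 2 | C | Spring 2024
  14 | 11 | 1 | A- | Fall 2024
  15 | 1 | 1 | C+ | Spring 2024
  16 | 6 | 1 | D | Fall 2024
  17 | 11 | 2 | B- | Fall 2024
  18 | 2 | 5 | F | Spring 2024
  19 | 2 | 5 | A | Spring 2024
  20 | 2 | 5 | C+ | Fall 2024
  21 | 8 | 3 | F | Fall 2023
SELECT AVG(credits) FROM courses WHERE department = 'Math'

Execution result:
NULL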